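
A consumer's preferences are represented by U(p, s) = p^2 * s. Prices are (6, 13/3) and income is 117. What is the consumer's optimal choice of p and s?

MU_p = 2·p·s and MU_s = p^2.
MRS = MU_p/MU_s = (2/1)·s/p.
Tangency: set MRS = p_p/p_s = 6/(13/3) = 18/13.
So (2/1)·s/p = 18/13, i.e. s = (9/13)·p.
Substitute into the budget 6·p + (13/3)·s = 117: 9·p = 117, so p* = 13.
Then s* = (9/13)·13 = 9.

p* = 13, s* = 9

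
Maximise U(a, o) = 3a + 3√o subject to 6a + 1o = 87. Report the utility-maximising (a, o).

MU_a = 3, MU_o = 3/(2√o).
MRS = 3 ÷ (3/(2√o)).
Tangency: set MRS = p_a/p_o = 6/1 = 6.
MRS depends only on o: 2·√o = 6 ⇒ √o = 6/2 = 3 ⇒ o* = 9.
From the budget, 6·a = 87 − 1·9 = 78, so a* = 13.

a* = 13, o* = 9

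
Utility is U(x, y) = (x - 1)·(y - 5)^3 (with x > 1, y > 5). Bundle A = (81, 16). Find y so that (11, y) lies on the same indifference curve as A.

y = 27

U(81, 16) = 106480.
Set U(11, y) = 106480 and solve.
With x = 11: (11 − 1) = 10, so (y − 5)^3 = 106480/10 = 10648.
Taking the cube root (with y > 5): y − 5 = 22, so y = 27.
Check: U(11, 27) = 106480.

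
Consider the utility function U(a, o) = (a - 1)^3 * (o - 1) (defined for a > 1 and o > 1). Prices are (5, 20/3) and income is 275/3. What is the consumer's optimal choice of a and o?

MU_a = 3·(a−1)^2·(o−1), MU_o = (a−1)^3.
MRS = (3/1)·(o−1)/(a−1).
Tangency: set MRS = p_a/p_o = 5/(20/3) = 0.75.
So (3/1)·(o − 1)/(a − 1) = 0.75, i.e. (o − 1) = 0.25·(a − 1).
Rewrite the budget in excess-of-subsistence terms: 5·(a − 1) + (20/3)·(o − 1) = 275/3 − 5·1 − (20/3)·1 = 80.
Substituting, (20/3)·(a − 1) = 80, so a − 1 = 12 and a* = 13.
Then o − 1 = 0.25·12 = 3, so o* = 4.

a* = 13, o* = 4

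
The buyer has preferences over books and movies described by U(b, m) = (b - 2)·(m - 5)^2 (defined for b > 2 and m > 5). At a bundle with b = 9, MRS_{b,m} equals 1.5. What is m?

m = 26

MU_b = (m−5)^2, MU_m = 2·(b−2)·(m−5).
MRS = (1/2)·(m−5)/(b−2).
Substitute b = 9: MRS = (m − 5)/14. Setting this equal to 1.5 gives m − 5 = 1.5·14 = 21, so m = 26.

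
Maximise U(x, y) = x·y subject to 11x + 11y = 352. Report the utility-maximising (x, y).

MU_x = y and MU_y = x.
MRS = MU_x/MU_y = y/x.
Tangency: set MRS = p_x/p_y = 11/11 = 1.
So y/x = 1, i.e. y = x.
Substitute into the budget 11·x + 11·y = 352: 22·x = 352, so x* = 16.
Then y* = 16.

x* = 16, y* = 16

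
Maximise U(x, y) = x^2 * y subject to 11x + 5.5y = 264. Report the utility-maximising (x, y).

x* = 16, y* = 16

MU_x = 2·x·y and MU_y = x^2.
MRS = MU_x/MU_y = (2/1)·y/x.
Tangency: set MRS = p_x/p_y = 11/5.5 = 2.
So (2/1)·y/x = 2, i.e. y = x.
Substitute into the budget 11·x + 5.5·y = 264: 16.5·x = 264, so x* = 16.
Then y* = 16.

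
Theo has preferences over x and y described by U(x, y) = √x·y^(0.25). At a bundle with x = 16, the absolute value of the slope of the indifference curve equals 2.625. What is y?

MU_x = 0.5·x^(-0.5)·y^(0.25) and MU_y = 0.25·√x·y^(-0.75).
MRS = MU_x/MU_y = (2)·y/x.
Substitute x = 16: MRS = y/8. Setting y/8 = 2.625 gives y = 2.625·8 = 21.

y = 21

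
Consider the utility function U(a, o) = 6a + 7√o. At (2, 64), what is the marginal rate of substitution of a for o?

MU_a = 6, MU_o = 7/(2√o).
MRS = 6 ÷ (7/(2√o)).
At (2, 64): MRS = 96/7.
The indifference curve has slope −96/7 at this bundle.

MRS = 96/7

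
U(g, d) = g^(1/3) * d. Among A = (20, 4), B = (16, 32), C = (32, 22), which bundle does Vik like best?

Bundle B

Evaluate utility at each bundle:
U(A) = 10.858.
U(B) = 80.635.
U(C) = 69.846.
Highest utility is B, so B ≻ C ≻ A.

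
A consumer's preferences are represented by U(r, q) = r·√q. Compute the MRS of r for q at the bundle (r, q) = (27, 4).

MU_r = √q and MU_q = 0.5·r·q^(-0.5).
MRS = MU_r/MU_q = (2)·q/r.
At (27, 4): MRS = 8/27.
That is, one extra unit of r is worth 8/27 units of q at the margin.

MRS = 8/27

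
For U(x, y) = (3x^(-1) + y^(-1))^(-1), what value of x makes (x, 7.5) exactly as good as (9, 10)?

x = 10

U depends on (x, y) only through S = 3x^(-1) + y^(-1), so equal utility means equal S. At (9, 10): S = 13/30.
With y = 7.5: 7.5^(-1) = 2/15, so 3x^(-1) = 13/30 − 2/15 = 0.3, i.e. x^(-1) = 0.1.
Hence x = 1/0.1 = 10.
Check: U(10, 7.5) = 2.3077.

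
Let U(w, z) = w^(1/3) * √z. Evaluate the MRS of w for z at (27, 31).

MU_w = 1/3·w^(-2/3)·√z and MU_z = 0.5·w^(1/3)·z^(-0.5).
MRS = MU_w/MU_z = (2/3)·z/w.
At (27, 31): MRS = 62/81.
The indifference curve has slope −62/81 at this bundle.

MRS = 62/81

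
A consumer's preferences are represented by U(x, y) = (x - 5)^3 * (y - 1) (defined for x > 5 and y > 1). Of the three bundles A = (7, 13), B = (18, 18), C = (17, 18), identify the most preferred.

Bundle B

Evaluate utility at each bundle:
U(A) = 96.
U(B) = 37349.
U(C) = 29376.
Highest utility is B, so B ≻ C ≻ A.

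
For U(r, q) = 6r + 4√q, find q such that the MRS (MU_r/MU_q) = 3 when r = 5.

q = 1

MU_r = 6, MU_q = 4/(2√q).
MRS = 6 ÷ (4/(2√q)).
MRS depends only on q: 3·√q = 3 ⇒ √q = 3/3 = 1 ⇒ q = 1.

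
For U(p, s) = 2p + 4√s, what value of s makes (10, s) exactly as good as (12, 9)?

U(12, 9) = 36.
Set U(10, s) = 36 and solve.
With p = 10: 4√s = 36 − 2·10 = 16, so √s = 4 and s = 16.
Check: U(10, 16) = 36.

s = 16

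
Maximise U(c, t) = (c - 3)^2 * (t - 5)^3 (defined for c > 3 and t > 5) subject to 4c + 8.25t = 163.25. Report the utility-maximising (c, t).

c* = 14, t* = 13

MU_c = 2·(c−3)·(t−5)^3, MU_t = 3·(c−3)^2·(t−5)^2.
MRS = (2/3)·(t−5)/(c−3).
Tangency: set MRS = p_c/p_t = 4/8.25 = 16/33.
So (2/3)·(t − 5)/(c − 3) = 16/33, i.e. (t − 5) = (8/11)·(c − 3).
Rewrite the budget in excess-of-subsistence terms: 4·(c − 3) + 8.25·(t − 5) = 163.25 − 4·3 − 8.25·5 = 110.
Substituting, 10·(c − 3) = 110, so c − 3 = 11 and c* = 14.
Then t − 5 = (8/11)·11 = 8, so t* = 13.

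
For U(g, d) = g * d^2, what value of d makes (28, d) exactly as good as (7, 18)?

d = 9

U(7, 18) = 2268.
Set U(28, d) = 2268 and solve.
With g = 28: d^2 = 2268/28 = 81; taking the square root, d = 9.
Check: U(28, 9) = 2268.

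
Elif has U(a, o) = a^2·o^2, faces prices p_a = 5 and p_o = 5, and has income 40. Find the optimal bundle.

a* = 4, o* = 4

MU_a = 2·a·o^2 and MU_o = 2·a^2·o.
MRS = MU_a/MU_o = o/a.
Tangency: set MRS = p_a/p_o = 5/5 = 1.
So o/a = 1, i.e. o = a.
Substitute into the budget 5·a + 5·o = 40: 10·a = 40, so a* = 4.
Then o* = 4.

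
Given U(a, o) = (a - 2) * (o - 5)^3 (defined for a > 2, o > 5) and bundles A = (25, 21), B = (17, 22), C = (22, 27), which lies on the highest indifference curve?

Bundle C

Evaluate utility at each bundle:
U(A) = 94208.
U(B) = 73695.
U(C) = 212960.
Highest utility is C, so C ≻ A ≻ B.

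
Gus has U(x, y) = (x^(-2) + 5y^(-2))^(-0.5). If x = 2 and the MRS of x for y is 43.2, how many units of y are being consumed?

For CES with ρ = -2, MRS = (1/5)·(y/x)^3.
Setting (1/5)·(y/2)^3 = 43.2 gives (y/2)^3 = 216, so y/2 = 6 and y = 12.

y = 12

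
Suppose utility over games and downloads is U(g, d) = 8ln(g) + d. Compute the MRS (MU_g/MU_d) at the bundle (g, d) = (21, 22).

MRS = 8/21

MU_g = 8/g, MU_d = 1.
MRS = 8/g ÷ 1.
At (21, 22): MRS = 8/21.
The indifference curve has slope −8/21 at this bundle.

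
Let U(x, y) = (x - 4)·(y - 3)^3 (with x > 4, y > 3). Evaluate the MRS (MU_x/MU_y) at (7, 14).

MRS = 11/9

MU_x = (y−3)^3, MU_y = 3·(x−4)·(y−3)^2.
MRS = (1/3)·(y−3)/(x−4).
At (7, 14): MRS = 11/9.
The indifference curve has slope −11/9 at this bundle.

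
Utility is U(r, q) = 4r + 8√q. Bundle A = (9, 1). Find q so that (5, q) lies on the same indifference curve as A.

U(9, 1) = 44.
Set U(5, q) = 44 and solve.
With r = 5: 8√q = 44 − 4·5 = 24, so √q = 3 and q = 9.
Check: U(5, 9) = 44.

q = 9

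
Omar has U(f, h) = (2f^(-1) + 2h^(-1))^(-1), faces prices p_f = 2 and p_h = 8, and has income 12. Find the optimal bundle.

For CES with ρ = -1, MRS = (h/f)^2.
Tangency: set MRS = p_f/p_h = 2/8 = 0.25.
So (h/f)^2 = 0.25; taking the square root, h/f = 0.5, i.e. h = 0.5·f.
Substitute into the budget 2·f + 8·h = 12: 6·f = 12, so f* = 2 and h* = 0.5·2 = 1.

f* = 2, h* = 1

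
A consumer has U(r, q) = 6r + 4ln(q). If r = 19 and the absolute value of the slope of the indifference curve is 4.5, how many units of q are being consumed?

q = 3

MU_r = 6, MU_q = 4/q.
MRS = 6 ÷ (4/q).
MRS depends only on q: 1.5·q = 4.5 ⇒ q = 4.5/1.5 = 3.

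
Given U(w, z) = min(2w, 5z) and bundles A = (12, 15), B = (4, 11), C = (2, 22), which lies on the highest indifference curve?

Evaluate utility at each bundle:
U(A) = 24.
U(B) = 8.
U(C) = 4.
Highest utility is A, so A ≻ B ≻ C.

Bundle A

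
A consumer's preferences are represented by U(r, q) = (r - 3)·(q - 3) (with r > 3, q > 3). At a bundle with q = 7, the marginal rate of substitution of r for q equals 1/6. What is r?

MU_r = (q−3), MU_q = (r−3).
MRS = (q−3)/(r−3).
Substitute q = 7: MRS = 4/(r − 3). Setting this equal to 1/6 gives r − 3 = 4/(1/6) = 24, so r = 27.

r = 27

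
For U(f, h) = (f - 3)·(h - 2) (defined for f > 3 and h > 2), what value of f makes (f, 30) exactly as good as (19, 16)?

f = 11

U(19, 16) = 224.
Set U(f, 30) = 224 and solve.
With h = 30: (30 − 2) = 28, so (f − 3) = 224/28 = 8.
So f = 3 + 8 = 11.
Check: U(11, 30) = 224.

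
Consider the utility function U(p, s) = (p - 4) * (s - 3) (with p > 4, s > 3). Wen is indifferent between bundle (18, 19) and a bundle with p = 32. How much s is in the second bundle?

s = 11

U(18, 19) = 224.
Set U(32, s) = 224 and solve.
With p = 32: (32 − 4) = 28, so (s − 3) = 224/28 = 8.
So s = 3 + 8 = 11.
Check: U(32, 11) = 224.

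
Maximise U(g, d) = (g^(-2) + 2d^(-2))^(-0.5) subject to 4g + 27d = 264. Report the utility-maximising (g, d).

g* = 12, d* = 8

For CES with ρ = -2, MRS = (1/2)·(d/g)^3.
Tangency: set MRS = p_g/p_d = 4/27.
So (d/g)^3 = 8/27; taking the cube root, d/g = 2/3, i.e. d = (2/3)·g.
Substitute into the budget 4·g + 27·d = 264: 22·g = 264, so g* = 12 and d* = (2/3)·12 = 8.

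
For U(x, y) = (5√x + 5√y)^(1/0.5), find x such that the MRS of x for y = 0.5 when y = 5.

x = 20

For CES with ρ = 0.5, MRS = √(y/x).
Setting √(5/x) = 0.5 gives 5/x = 0.25 and x = 20.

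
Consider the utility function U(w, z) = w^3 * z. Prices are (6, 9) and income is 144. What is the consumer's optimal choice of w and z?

MU_w = 3·w^2·z and MU_z = w^3.
MRS = MU_w/MU_z = (3/1)·z/w.
Tangency: set MRS = p_w/p_z = 6/9 = 2/3.
So (3/1)·z/w = 2/3, i.e. z = (2/9)·w.
Substitute into the budget 6·w + 9·z = 144: 8·w = 144, so w* = 18.
Then z* = (2/9)·18 = 4.

w* = 18, z* = 4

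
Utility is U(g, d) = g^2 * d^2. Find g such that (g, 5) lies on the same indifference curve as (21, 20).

U(21, 20) = 176400.
Set U(g, 5) = 176400 and solve.
With d = 5: 5^2 = 25, so g^2 = 176400/25 = 7056; taking the square root, g = 84.
Check: U(84, 5) = 176400.

g = 84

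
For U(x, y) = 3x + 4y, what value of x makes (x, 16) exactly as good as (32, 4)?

x = 16

U(32, 4) = 112.
Set U(x, 16) = 112 and solve.
3x + 4·16 = 112 ⇒ 3x = 48 ⇒ x = 16.
Check: U(16, 16) = 112.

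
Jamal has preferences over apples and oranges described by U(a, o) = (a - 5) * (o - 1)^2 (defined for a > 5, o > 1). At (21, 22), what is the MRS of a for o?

MRS = 21/32

MU_a = (o−1)^2, MU_o = 2·(a−5)·(o−1).
MRS = (1/2)·(o−1)/(a−5).
At (21, 22): MRS = 21/32.
That is, one extra unit of a is worth 21/32 units of o at the margin.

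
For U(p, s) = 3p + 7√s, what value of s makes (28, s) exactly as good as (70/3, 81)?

U(70/3, 81) = 133.
Set U(28, s) = 133 and solve.
With p = 28: 7√s = 133 − 3·28 = 49, so √s = 7 and s = 49.
Check: U(28, 49) = 133.

s = 49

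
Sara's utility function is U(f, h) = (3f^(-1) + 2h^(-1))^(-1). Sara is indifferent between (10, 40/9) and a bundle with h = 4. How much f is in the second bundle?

f = 12

U depends on (f, h) only through S = 3f^(-1) + 2h^(-1), so equal utility means equal S. At (10, 40/9): S = 0.75.
With h = 4: 2·4^(-1) = 0.5, so 3f^(-1) = 0.75 − 0.5 = 0.25, i.e. f^(-1) = 1/12.
Hence f = 1/(1/12) = 12.
Check: U(12, 4) = 1.3333.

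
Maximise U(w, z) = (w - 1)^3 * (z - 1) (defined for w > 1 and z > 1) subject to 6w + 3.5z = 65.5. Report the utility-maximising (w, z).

w* = 8, z* = 5

MU_w = 3·(w−1)^2·(z−1), MU_z = (w−1)^3.
MRS = (3/1)·(z−1)/(w−1).
Tangency: set MRS = p_w/p_z = 6/3.5 = 12/7.
So (3/1)·(z − 1)/(w − 1) = 12/7, i.e. (z − 1) = (4/7)·(w − 1).
Rewrite the budget in excess-of-subsistence terms: 6·(w − 1) + 3.5·(z − 1) = 65.5 − 6·1 − 3.5·1 = 56.
Substituting, 8·(w − 1) = 56, so w − 1 = 7 and w* = 8.
Then z − 1 = (4/7)·7 = 4, so z* = 5.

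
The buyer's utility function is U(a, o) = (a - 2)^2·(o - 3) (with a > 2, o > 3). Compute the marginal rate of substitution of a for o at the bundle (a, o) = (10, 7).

MU_a = 2·(a−2)·(o−3), MU_o = (a−2)^2.
MRS = (2/1)·(o−3)/(a−2).
At (10, 7): MRS = 1.
The indifference curve has slope −1 at this bundle.

MRS = 1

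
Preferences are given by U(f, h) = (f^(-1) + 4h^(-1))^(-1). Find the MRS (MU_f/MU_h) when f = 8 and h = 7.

MRS = 49/256

For CES with ρ = -1, MRS = (1/4)·(h/f)^2.
At (8, 7): MRS = 49/256.
The indifference curve has slope −49/256 at this bundle.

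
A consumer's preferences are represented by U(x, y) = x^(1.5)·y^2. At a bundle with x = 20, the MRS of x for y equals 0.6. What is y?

y = 16

MU_x = 1.5·√x·y^2 and MU_y = 2·x^(1.5)·y.
MRS = MU_x/MU_y = (0.75)·y/x.
Substitute x = 20: MRS = y/(80/3). Setting y/(80/3) = 0.6 gives y = 0.6·(80/3) = 16.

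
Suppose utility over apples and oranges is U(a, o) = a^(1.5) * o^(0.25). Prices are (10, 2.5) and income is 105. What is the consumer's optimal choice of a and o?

a* = 9, o* = 6

MU_a = 1.5·√a·o^(0.25) and MU_o = 0.25·a^(1.5)·o^(-0.75).
MRS = MU_a/MU_o = (6)·o/a.
Tangency: set MRS = p_a/p_o = 10/2.5 = 4.
So (6)·o/a = 4, i.e. o = (2/3)·a.
Substitute into the budget 10·a + 2.5·o = 105: (35/3)·a = 105, so a* = 9.
Then o* = (2/3)·9 = 6.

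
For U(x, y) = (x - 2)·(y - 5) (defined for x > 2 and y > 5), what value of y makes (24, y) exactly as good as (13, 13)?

U(13, 13) = 88.
Set U(24, y) = 88 and solve.
With x = 24: (24 − 2) = 22, so (y − 5) = 88/22 = 4.
So y = 5 + 4 = 9.
Check: U(24, 9) = 88.

y = 9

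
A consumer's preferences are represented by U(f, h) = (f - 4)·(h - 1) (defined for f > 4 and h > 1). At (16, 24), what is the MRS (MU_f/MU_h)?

MU_f = (h−1), MU_h = (f−4).
MRS = (h−1)/(f−4).
At (16, 24): MRS = 23/12.
That is, one extra unit of f is worth 23/12 units of h at the margin.

MRS = 23/12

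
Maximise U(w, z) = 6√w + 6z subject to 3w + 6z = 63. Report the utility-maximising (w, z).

MU_w = 6/(2√w), MU_z = 6.
MRS = 6/(2√w) ÷ 6.
Tangency: set MRS = p_w/p_z = 3/6 = 0.5.
MRS depends only on w: 0.5/√w = 0.5 ⇒ √w = 0.5/0.5 = 1 ⇒ w* = 1.
From the budget, 6·z = 63 − 3·1 = 60, so z* = 10.

w* = 1, z* = 10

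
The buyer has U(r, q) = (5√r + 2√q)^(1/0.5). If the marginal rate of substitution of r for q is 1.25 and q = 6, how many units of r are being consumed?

For CES with ρ = 0.5, MRS = (5/2)·√(q/r).
Setting (5/2)·√(6/r) = 1.25 gives √(6/r) = 0.5, so 6/r = 0.25 and r = 24.

r = 24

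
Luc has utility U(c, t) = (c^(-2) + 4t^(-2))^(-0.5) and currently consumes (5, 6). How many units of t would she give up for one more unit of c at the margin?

For CES with ρ = -2, MRS = (1/4)·(t/c)^3.
At (5, 6): MRS = 54/125.
That is, one extra unit of c is worth 54/125 units of t at the margin.

MRS = 54/125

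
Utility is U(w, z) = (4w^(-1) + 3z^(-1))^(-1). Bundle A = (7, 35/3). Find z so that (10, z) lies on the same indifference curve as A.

U depends on (w, z) only through S = 4w^(-1) + 3z^(-1), so equal utility means equal S. At (7, 35/3): S = 29/35.
With w = 10: 4·10^(-1) = 0.4, so 3z^(-1) = 29/35 − 0.4 = 3/7, i.e. z^(-1) = 1/7.
Hence z = 1/(1/7) = 7.
Check: U(10, 7) = 1.2069.

z = 7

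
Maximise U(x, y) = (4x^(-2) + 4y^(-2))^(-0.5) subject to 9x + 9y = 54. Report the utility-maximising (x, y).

For CES with ρ = -2, MRS = (y/x)^3.
Tangency: set MRS = p_x/p_y = 9/9 = 1.
So (y/x)^3 = 1; taking the cube root, y/x = 1, i.e. y = x.
Substitute into the budget 9·x + 9·y = 54: 18·x = 54, so x* = 3 and y* = 3.

x* = 3, y* = 3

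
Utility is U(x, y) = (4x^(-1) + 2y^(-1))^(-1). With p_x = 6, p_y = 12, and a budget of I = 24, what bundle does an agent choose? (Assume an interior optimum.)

x* = 2, y* = 1

For CES with ρ = -1, MRS = (4/2)·(y/x)^2.
Tangency: set MRS = p_x/p_y = 6/12 = 0.5.
So (y/x)^2 = 0.25; taking the square root, y/x = 0.5, i.e. y = 0.5·x.
Substitute into the budget 6·x + 12·y = 24: 12·x = 24, so x* = 2 and y* = 0.5·2 = 1.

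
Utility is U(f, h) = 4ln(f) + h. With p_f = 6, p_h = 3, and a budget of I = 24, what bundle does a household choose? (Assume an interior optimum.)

MU_f = 4/f, MU_h = 1.
MRS = 4/f ÷ 1.
Tangency: set MRS = p_f/p_h = 6/3 = 2.
MRS depends only on f: 4/f = 2 ⇒ f* = 4/2 = 2.
From the budget, 3·h = 24 − 6·2 = 12, so h* = 4.

f* = 2, h* = 4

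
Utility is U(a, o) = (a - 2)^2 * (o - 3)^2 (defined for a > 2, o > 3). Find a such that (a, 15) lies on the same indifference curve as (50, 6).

a = 14

U(50, 6) = 20736.
Set U(a, 15) = 20736 and solve.
With o = 15: (15 − 3)^2 = 144, so (a − 2)^2 = 20736/144 = 144.
Taking the square root (with a > 2): a − 2 = 12, so a = 14.
Check: U(14, 15) = 20736.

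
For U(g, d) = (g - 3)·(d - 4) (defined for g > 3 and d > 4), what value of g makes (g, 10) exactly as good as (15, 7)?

U(15, 7) = 36.
Set U(g, 10) = 36 and solve.
With d = 10: (10 − 4) = 6, so (g − 3) = 36/6 = 6.
So g = 3 + 6 = 9.
Check: U(9, 10) = 36.

g = 9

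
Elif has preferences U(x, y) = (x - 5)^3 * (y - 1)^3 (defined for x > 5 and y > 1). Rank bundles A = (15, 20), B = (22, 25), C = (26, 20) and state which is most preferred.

Evaluate utility at each bundle:
U(A) = 6859000.
U(B) = 67917312.
U(C) = 63521199.
Highest utility is B, so B ≻ C ≻ A.

Bundle B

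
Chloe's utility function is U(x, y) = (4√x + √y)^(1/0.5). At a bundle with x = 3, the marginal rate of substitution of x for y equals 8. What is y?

For CES with ρ = 0.5, MRS = (4/1)·√(y/x).
Setting (4/1)·√(y/3) = 8 gives √(y/3) = 2, so y/3 = 4 and y = 12.

y = 12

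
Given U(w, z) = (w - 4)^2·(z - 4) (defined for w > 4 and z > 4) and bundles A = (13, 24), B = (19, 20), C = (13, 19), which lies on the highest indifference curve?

Evaluate utility at each bundle:
U(A) = 1620.
U(B) = 3600.
U(C) = 1215.
Highest utility is B, so B ≻ A ≻ C.

Bundle B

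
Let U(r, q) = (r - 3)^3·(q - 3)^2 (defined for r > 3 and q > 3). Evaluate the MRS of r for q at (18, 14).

MRS = 1.1

MU_r = 3·(r−3)^2·(q−3)^2, MU_q = 2·(r−3)^3·(q−3).
MRS = (3/2)·(q−3)/(r−3).
At (18, 14): MRS = 1.1.
That is, one extra unit of r is worth 1.1 units of q at the margin.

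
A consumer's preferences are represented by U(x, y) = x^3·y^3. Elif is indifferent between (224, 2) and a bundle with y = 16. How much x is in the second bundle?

U(224, 2) = 89915392.
Set U(x, 16) = 89915392 and solve.
With y = 16: 16^3 = 4096, so x^3 = 89915392/4096 = 21952; taking the cube root, x = 28.
Check: U(28, 16) = 89915392.

x = 28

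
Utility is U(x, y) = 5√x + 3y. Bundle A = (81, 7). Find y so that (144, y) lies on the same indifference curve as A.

y = 2

U(81, 7) = 66.
Set U(144, y) = 66 and solve.
With x = 144: √144 = 12, so 3y = 66 − 5·12 = 6 and y = 2.
Check: U(144, 2) = 66.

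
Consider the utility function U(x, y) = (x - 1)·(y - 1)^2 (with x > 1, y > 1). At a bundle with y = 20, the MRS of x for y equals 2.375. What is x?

x = 5

MU_x = (y−1)^2, MU_y = 2·(x−1)·(y−1).
MRS = (1/2)·(y−1)/(x−1).
Substitute y = 20: MRS = 9.5/(x − 1). Setting this equal to 2.375 gives x − 1 = 9.5/2.375 = 4, so x = 5.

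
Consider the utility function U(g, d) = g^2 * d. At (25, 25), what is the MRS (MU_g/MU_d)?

MU_g = 2·g·d and MU_d = g^2.
MRS = MU_g/MU_d = (2/1)·d/g.
At (25, 25): MRS = 2.
So at (25, 25) the consumer would give up 2 units of d for one more unit of g.

MRS = 2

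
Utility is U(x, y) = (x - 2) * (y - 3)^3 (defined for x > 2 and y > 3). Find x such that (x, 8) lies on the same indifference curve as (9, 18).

U(9, 18) = 23625.
Set U(x, 8) = 23625 and solve.
With y = 8: (8 − 3)^3 = 125, so (x − 2) = 23625/125 = 189.
So x = 2 + 189 = 191.
Check: U(191, 8) = 23625.

x = 191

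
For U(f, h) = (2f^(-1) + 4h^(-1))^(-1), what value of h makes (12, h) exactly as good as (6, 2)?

U depends on (f, h) only through S = 2f^(-1) + 4h^(-1), so equal utility means equal S. At (6, 2): S = 7/3.
With f = 12: 2·12^(-1) = 1/6, so 4h^(-1) = 7/3 − 1/6 = 13/6, i.e. h^(-1) = 13/24.
Hence h = 1/(13/24) = 24/13.
Check: U(12, 24/13) = 0.4286.

h = 24/13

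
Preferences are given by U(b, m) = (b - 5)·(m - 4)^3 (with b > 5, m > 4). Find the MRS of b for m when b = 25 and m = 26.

MRS = 11/30

MU_b = (m−4)^3, MU_m = 3·(b−5)·(m−4)^2.
MRS = (1/3)·(m−4)/(b−5).
At (25, 26): MRS = 11/30.
So at (25, 26) the consumer would give up 11/30 units of m for one more unit of b.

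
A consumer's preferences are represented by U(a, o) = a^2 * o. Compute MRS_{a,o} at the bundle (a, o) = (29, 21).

MU_a = 2·a·o and MU_o = a^2.
MRS = MU_a/MU_o = (2/1)·o/a.
At (29, 21): MRS = 42/29.
The indifference curve has slope −42/29 at this bundle.

MRS = 42/29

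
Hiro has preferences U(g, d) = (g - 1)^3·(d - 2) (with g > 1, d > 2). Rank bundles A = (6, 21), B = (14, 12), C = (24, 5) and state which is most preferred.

Bundle C

Evaluate utility at each bundle:
U(A) = 2375.
U(B) = 21970.
U(C) = 36501.
Highest utility is C, so C ≻ B ≻ A.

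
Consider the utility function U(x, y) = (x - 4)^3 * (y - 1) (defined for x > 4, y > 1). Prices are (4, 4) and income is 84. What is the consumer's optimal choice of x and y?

x* = 16, y* = 5

MU_x = 3·(x−4)^2·(y−1), MU_y = (x−4)^3.
MRS = (3/1)·(y−1)/(x−4).
Tangency: set MRS = p_x/p_y = 4/4 = 1.
So (3/1)·(y − 1)/(x − 4) = 1, i.e. (y − 1) = (1/3)·(x − 4).
Rewrite the budget in excess-of-subsistence terms: 4·(x − 4) + 4·(y − 1) = 84 − 4·4 − 4·1 = 64.
Substituting, (16/3)·(x − 4) = 64, so x − 4 = 12 and x* = 16.
Then y − 1 = (1/3)·12 = 4, so y* = 5.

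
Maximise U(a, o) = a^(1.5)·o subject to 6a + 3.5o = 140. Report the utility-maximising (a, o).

a* = 14, o* = 16

MU_a = 1.5·√a·o and MU_o = a^(1.5).
MRS = MU_a/MU_o = (1.5)·o/a.
Tangency: set MRS = p_a/p_o = 6/3.5 = 12/7.
So (1.5)·o/a = 12/7, i.e. o = (8/7)·a.
Substitute into the budget 6·a + 3.5·o = 140: 10·a = 140, so a* = 14.
Then o* = (8/7)·14 = 16.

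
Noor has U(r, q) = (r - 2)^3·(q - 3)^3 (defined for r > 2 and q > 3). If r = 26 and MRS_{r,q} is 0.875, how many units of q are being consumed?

MU_r = 3·(r−2)^2·(q−3)^3, MU_q = 3·(r−2)^3·(q−3)^2.
MRS = (q−3)/(r−2).
Substitute r = 26: MRS = (q − 3)/24. Setting this equal to 0.875 gives q − 3 = 0.875·24 = 21, so q = 24.

q = 24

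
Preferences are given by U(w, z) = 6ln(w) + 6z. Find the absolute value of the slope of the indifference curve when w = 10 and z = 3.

MRS = 0.1

MU_w = 6/w, MU_z = 6.
MRS = 6/w ÷ 6.
At (10, 3): MRS = 0.1.
So at (10, 3) the consumer would give up 0.1 units of z for one more unit of w.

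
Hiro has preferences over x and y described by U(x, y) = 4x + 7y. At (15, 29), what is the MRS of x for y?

MU_x = 4, MU_y = 7, so MRS = 4/7 at every bundle.
At (15, 29): MRS = 4/7.
So at (15, 29) the consumer would give up 4/7 units of y for one more unit of x.

MRS = 4/7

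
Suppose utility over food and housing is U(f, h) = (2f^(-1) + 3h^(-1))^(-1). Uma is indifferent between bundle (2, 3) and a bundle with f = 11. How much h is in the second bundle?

U depends on (f, h) only through S = 2f^(-1) + 3h^(-1), so equal utility means equal S. At (2, 3): S = 2.
With f = 11: 2·11^(-1) = 2/11, so 3h^(-1) = 2 − 2/11 = 20/11, i.e. h^(-1) = 20/33.
Hence h = 1/(20/33) = 1.65.
Check: U(11, 1.65) = 0.5.

h = 1.65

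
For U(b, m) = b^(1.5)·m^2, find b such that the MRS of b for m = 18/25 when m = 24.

MU_b = 1.5·√b·m^2 and MU_m = 2·b^(1.5)·m.
MRS = MU_b/MU_m = (0.75)·m/b.
Substitute m = 24: MRS = 18/b. Setting 18/b = 18/25 gives b = 18/(18/25) = 25.

b = 25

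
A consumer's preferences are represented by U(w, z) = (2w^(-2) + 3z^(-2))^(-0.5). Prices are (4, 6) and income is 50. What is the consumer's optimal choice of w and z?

w* = 5, z* = 5

For CES with ρ = -2, MRS = (2/3)·(z/w)^3.
Tangency: set MRS = p_w/p_z = 4/6 = 2/3.
So (z/w)^3 = 1; taking the cube root, z/w = 1, i.e. z = w.
Substitute into the budget 4·w + 6·z = 50: 10·w = 50, so w* = 5 and z* = 5.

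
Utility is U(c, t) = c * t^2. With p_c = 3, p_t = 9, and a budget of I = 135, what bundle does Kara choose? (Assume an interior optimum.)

MU_c = t^2 and MU_t = 2·c·t.
MRS = MU_c/MU_t = (1/2)·t/c.
Tangency: set MRS = p_c/p_t = 3/9 = 1/3.
So (1/2)·t/c = 1/3, i.e. t = (2/3)·c.
Substitute into the budget 3·c + 9·t = 135: 9·c = 135, so c* = 15.
Then t* = (2/3)·15 = 10.

c* = 15, t* = 10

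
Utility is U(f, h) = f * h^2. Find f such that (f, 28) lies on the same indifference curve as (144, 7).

f = 9

U(144, 7) = 7056.
Set U(f, 28) = 7056 and solve.
With h = 28: 28^2 = 784, so f = 7056/784 = 9.
Check: U(9, 28) = 7056.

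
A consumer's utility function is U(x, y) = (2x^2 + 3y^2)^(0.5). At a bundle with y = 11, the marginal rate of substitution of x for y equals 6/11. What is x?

x = 9

For CES with ρ = 2, MRS = (2/3)·(y/x)^(-1).
Setting (2/3)·(11/x)^(-1) = 6/11 gives (11/x)^(-1) = 9/11, so 11/x = 11/9 and x = 9.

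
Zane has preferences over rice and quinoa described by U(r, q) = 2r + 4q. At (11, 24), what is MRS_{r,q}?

MU_r = 2, MU_q = 4, so MRS = 2/4 = 0.5 at every bundle.
At (11, 24): MRS = 0.5.
So at (11, 24) the consumer would give up 0.5 units of q for one more unit of r.

MRS = 0.5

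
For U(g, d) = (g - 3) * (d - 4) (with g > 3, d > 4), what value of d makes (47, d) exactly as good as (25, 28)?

d = 16

U(25, 28) = 528.
Set U(47, d) = 528 and solve.
With g = 47: (47 − 3) = 44, so (d − 4) = 528/44 = 12.
So d = 4 + 12 = 16.
Check: U(47, 16) = 528.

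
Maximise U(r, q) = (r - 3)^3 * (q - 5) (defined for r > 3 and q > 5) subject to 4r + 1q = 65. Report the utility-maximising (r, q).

MU_r = 3·(r−3)^2·(q−5), MU_q = (r−3)^3.
MRS = (3/1)·(q−5)/(r−3).
Tangency: set MRS = p_r/p_q = 4/1 = 4.
So (3/1)·(q − 5)/(r − 3) = 4, i.e. (q − 5) = (4/3)·(r − 3).
Rewrite the budget in excess-of-subsistence terms: 4·(r − 3) + 1·(q − 5) = 65 − 4·3 − 1·5 = 48.
Substituting, (16/3)·(r − 3) = 48, so r − 3 = 9 and r* = 12.
Then q − 5 = (4/3)·9 = 12, so q* = 17.

r* = 12, q* = 17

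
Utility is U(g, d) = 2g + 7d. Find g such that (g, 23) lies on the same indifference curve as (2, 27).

g = 16

U(2, 27) = 193.
Set U(g, 23) = 193 and solve.
2g + 7·23 = 193 ⇒ 2g = 32 ⇒ g = 16.
Check: U(16, 23) = 193.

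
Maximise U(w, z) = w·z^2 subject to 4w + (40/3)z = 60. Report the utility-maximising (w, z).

w* = 5, z* = 3

MU_w = z^2 and MU_z = 2·w·z.
MRS = MU_w/MU_z = (1/2)·z/w.
Tangency: set MRS = p_w/p_z = 4/(40/3) = 0.3.
So (1/2)·z/w = 0.3, i.e. z = 0.6·w.
Substitute into the budget 4·w + (40/3)·z = 60: 12·w = 60, so w* = 5.
Then z* = 0.6·5 = 3.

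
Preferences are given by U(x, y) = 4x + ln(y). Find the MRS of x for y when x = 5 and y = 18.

MU_x = 4, MU_y = 1/y.
MRS = 4 ÷ (1/y).
At (5, 18): MRS = 72.
That is, one extra unit of x is worth 72 units of y at the margin.

MRS = 72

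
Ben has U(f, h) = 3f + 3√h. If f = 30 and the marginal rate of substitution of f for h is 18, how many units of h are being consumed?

MU_f = 3, MU_h = 3/(2√h).
MRS = 3 ÷ (3/(2√h)).
MRS depends only on h: 2·√h = 18 ⇒ √h = 18/2 = 9 ⇒ h = 81.

h = 81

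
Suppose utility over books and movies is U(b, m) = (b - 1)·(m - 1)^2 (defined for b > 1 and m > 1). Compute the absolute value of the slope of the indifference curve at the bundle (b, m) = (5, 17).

MRS = 2

MU_b = (m−1)^2, MU_m = 2·(b−1)·(m−1).
MRS = (1/2)·(m−1)/(b−1).
At (5, 17): MRS = 2.
The indifference curve has slope −2 at this bundle.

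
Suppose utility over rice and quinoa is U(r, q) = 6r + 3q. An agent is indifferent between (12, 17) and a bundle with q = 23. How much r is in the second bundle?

U(12, 17) = 123.
Set U(r, 23) = 123 and solve.
6r + 3·23 = 123 ⇒ 6r = 54 ⇒ r = 9.
Check: U(9, 23) = 123.

r = 9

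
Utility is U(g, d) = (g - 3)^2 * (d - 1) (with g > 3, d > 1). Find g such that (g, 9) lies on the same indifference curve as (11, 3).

U(11, 3) = 128.
Set U(g, 9) = 128 and solve.
With d = 9: (9 − 1) = 8, so (g − 3)^2 = 128/8 = 16.
Taking the square root (with g > 3): g − 3 = 4, so g = 7.
Check: U(7, 9) = 128.

g = 7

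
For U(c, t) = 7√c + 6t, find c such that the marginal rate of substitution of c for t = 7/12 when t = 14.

MU_c = 7/(2√c), MU_t = 6.
MRS = 7/(2√c) ÷ 6.
MRS depends only on c: (7/12)/√c = 7/12 ⇒ √c = (7/12)/(7/12) = 1 ⇒ c = 1.

c = 1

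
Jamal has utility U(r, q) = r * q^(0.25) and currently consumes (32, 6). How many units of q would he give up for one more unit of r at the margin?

MRS = 0.75

MU_r = q^(0.25) and MU_q = 0.25·r·q^(-0.75).
MRS = MU_r/MU_q = (4)·q/r.
At (32, 6): MRS = 0.75.
So at (32, 6) the consumer would give up 0.75 units of q for one more unit of r.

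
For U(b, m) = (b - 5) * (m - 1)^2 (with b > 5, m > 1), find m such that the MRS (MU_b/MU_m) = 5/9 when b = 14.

m = 11

MU_b = (m−1)^2, MU_m = 2·(b−5)·(m−1).
MRS = (1/2)·(m−1)/(b−5).
Substitute b = 14: MRS = (m − 1)/18. Setting this equal to 5/9 gives m − 1 = (5/9)·18 = 10, so m = 11.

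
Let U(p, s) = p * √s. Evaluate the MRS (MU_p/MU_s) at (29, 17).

MRS = 34/29

MU_p = √s and MU_s = 0.5·p·s^(-0.5).
MRS = MU_p/MU_s = (2)·s/p.
At (29, 17): MRS = 34/29.
The indifference curve has slope −34/29 at this bundle.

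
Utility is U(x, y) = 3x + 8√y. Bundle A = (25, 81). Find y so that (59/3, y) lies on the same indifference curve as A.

y = 121

U(25, 81) = 147.
Set U(59/3, y) = 147 and solve.
With x = 59/3: 8√y = 147 − 3·59/3 = 88, so √y = 11 and y = 121.
Check: U(59/3, 121) = 147.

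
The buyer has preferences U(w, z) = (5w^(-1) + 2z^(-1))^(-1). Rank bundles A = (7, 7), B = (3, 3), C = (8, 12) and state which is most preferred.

Evaluate utility at each bundle:
U(A) = 1.000.
U(B) = 0.429.
U(C) = 1.263.
Highest utility is C, so C ≻ A ≻ B.

Bundle C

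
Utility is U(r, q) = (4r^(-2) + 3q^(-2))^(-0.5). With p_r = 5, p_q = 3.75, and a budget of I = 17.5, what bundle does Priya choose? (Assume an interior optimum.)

For CES with ρ = -2, MRS = (4/3)·(q/r)^3.
Tangency: set MRS = p_r/p_q = 5/3.75 = 4/3.
So (q/r)^3 = 1; taking the cube root, q/r = 1, i.e. q = r.
Substitute into the budget 5·r + 3.75·q = 17.5: 8.75·r = 17.5, so r* = 2 and q* = 2.

r* = 2, q* = 2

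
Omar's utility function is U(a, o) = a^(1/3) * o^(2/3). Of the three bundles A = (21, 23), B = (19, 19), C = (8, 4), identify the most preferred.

Evaluate utility at each bundle:
U(A) = 22.313.
U(B) = 19.000.
U(C) = 5.040.
Highest utility is A, so A ≻ B ≻ C.

Bundle A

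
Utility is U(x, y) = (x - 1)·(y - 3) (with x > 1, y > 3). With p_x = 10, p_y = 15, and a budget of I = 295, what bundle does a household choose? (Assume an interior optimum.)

x* = 13, y* = 11

MU_x = (y−3), MU_y = (x−1).
MRS = (y−3)/(x−1).
Tangency: set MRS = p_x/p_y = 10/15 = 2/3.
So (y − 3)/(x − 1) = 2/3, i.e. (y − 3) = (2/3)·(x − 1).
Rewrite the budget in excess-of-subsistence terms: 10·(x − 1) + 15·(y − 3) = 295 − 10·1 − 15·3 = 240.
Substituting, 20·(x − 1) = 240, so x − 1 = 12 and x* = 13.
Then y − 3 = (2/3)·12 = 8, so y* = 11.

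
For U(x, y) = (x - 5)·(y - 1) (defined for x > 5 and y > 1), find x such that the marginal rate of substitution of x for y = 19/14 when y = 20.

MU_x = (y−1), MU_y = (x−5).
MRS = (y−1)/(x−5).
Substitute y = 20: MRS = 19/(x − 5). Setting this equal to 19/14 gives x − 5 = 19/(19/14) = 14, so x = 19.

x = 19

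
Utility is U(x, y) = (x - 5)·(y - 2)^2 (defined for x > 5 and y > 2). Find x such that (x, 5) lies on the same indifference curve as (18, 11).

U(18, 11) = 1053.
Set U(x, 5) = 1053 and solve.
With y = 5: (5 − 2)^2 = 9, so (x − 5) = 1053/9 = 117.
So x = 5 + 117 = 122.
Check: U(122, 5) = 1053.

x = 122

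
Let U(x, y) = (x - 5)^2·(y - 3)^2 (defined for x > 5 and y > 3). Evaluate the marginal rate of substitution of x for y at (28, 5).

MRS = 2/23

MU_x = 2·(x−5)·(y−3)^2, MU_y = 2·(x−5)^2·(y−3).
MRS = (y−3)/(x−5).
At (28, 5): MRS = 2/23.
The indifference curve has slope −2/23 at this bundle.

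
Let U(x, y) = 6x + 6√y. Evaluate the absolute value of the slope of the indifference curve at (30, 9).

MU_x = 6, MU_y = 6/(2√y).
MRS = 6 ÷ (6/(2√y)).
At (30, 9): MRS = 6.
So at (30, 9) the consumer would give up 6 units of y for one more unit of x.

MRS = 6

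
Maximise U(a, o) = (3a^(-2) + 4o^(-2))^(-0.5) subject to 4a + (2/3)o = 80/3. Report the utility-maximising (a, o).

a* = 5, o* = 10

For CES with ρ = -2, MRS = (3/4)·(o/a)^3.
Tangency: set MRS = p_a/p_o = 4/(2/3) = 6.
So (o/a)^3 = 8; taking the cube root, o/a = 2, i.e. o = 2·a.
Substitute into the budget 4·a + (2/3)·o = 80/3: (16/3)·a = 80/3, so a* = 5 and o* = 2·5 = 10.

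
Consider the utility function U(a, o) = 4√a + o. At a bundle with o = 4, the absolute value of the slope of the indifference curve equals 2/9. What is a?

MU_a = 4/(2√a), MU_o = 1.
MRS = 4/(2√a) ÷ 1.
MRS depends only on a: 2/√a = 2/9 ⇒ √a = 2/(2/9) = 9 ⇒ a = 81.

a = 81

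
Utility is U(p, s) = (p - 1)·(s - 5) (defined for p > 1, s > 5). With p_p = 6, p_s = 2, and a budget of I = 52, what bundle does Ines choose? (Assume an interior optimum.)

MU_p = (s−5), MU_s = (p−1).
MRS = (s−5)/(p−1).
Tangency: set MRS = p_p/p_s = 6/2 = 3.
So (s − 5)/(p − 1) = 3, i.e. (s − 5) = 3·(p − 1).
Rewrite the budget in excess-of-subsistence terms: 6·(p − 1) + 2·(s − 5) = 52 − 6·1 − 2·5 = 36.
Substituting, 12·(p − 1) = 36, so p − 1 = 3 and p* = 4.
Then s − 5 = 3·3 = 9, so s* = 14.

p* = 4, s* = 14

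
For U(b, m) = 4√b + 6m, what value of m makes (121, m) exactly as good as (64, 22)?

U(64, 22) = 164.
Set U(121, m) = 164 and solve.
With b = 121: √121 = 11, so 6m = 164 − 4·11 = 120 and m = 20.
Check: U(121, 20) = 164.

m = 20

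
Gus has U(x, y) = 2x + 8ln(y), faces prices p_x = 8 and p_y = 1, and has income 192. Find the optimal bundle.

MU_x = 2, MU_y = 8/y.
MRS = 2 ÷ (8/y).
Tangency: set MRS = p_x/p_y = 8/1 = 8.
MRS depends only on y: 0.25·y = 8 ⇒ y* = 8/0.25 = 32.
From the budget, 8·x = 192 − 1·32 = 160, so x* = 20.

x* = 20, y* = 32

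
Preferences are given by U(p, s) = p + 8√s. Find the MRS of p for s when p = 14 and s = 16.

MU_p = 1, MU_s = 8/(2√s).
MRS = 1 ÷ (8/(2√s)).
At (14, 16): MRS = 1.
That is, one extra unit of p is worth 1 units of s at the margin.

MRS = 1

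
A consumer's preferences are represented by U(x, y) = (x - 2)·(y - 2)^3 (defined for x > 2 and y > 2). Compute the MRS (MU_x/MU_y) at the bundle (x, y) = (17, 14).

MU_x = (y−2)^3, MU_y = 3·(x−2)·(y−2)^2.
MRS = (1/3)·(y−2)/(x−2).
At (17, 14): MRS = 4/15.
So at (17, 14) the consumer would give up 4/15 units of y for one more unit of x.

MRS = 4/15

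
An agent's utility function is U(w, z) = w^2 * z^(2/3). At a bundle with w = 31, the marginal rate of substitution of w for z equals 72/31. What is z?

z = 24

MU_w = 2·w·z^(2/3) and MU_z = 2/3·w^2·z^(-1/3).
MRS = MU_w/MU_z = (3)·z/w.
Substitute w = 31: MRS = z/(31/3). Setting z/(31/3) = 72/31 gives z = (72/31)·(31/3) = 24.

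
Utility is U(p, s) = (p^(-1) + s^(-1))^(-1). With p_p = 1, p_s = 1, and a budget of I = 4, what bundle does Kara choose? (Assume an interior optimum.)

p* = 2, s* = 2

For CES with ρ = -1, MRS = (s/p)^2.
Tangency: set MRS = p_p/p_s = 1/1 = 1.
So (s/p)^2 = 1; taking the square root, s/p = 1, i.e. s = p.
Substitute into the budget 1·p + 1·s = 4: 2·p = 4, so p* = 2 and s* = 2.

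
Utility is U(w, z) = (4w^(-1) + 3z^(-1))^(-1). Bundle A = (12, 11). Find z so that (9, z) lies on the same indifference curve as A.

z = 297/16

U depends on (w, z) only through S = 4w^(-1) + 3z^(-1), so equal utility means equal S. At (12, 11): S = 20/33.
With w = 9: 4·9^(-1) = 4/9, so 3z^(-1) = 20/33 − 4/9 = 16/99, i.e. z^(-1) = 16/297.
Hence z = 1/(16/297) = 297/16.
Check: U(9, 297/16) = 1.65.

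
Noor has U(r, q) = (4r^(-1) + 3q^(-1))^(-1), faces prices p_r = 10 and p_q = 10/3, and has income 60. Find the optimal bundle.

r* = 4, q* = 6

For CES with ρ = -1, MRS = (4/3)·(q/r)^2.
Tangency: set MRS = p_r/p_q = 10/(10/3) = 3.
So (q/r)^2 = 2.25; taking the square root, q/r = 1.5, i.e. q = 1.5·r.
Substitute into the budget 10·r + (10/3)·q = 60: 15·r = 60, so r* = 4 and q* = 1.5·4 = 6.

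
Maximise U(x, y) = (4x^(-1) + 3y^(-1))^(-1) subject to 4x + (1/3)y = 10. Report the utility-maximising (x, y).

x* = 2, y* = 6

For CES with ρ = -1, MRS = (4/3)·(y/x)^2.
Tangency: set MRS = p_x/p_y = 4/(1/3) = 12.
So (y/x)^2 = 9; taking the square root, y/x = 3, i.e. y = 3·x.
Substitute into the budget 4·x + (1/3)·y = 10: 5·x = 10, so x* = 2 and y* = 3·2 = 6.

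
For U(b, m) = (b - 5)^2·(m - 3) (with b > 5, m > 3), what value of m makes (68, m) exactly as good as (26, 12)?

U(26, 12) = 3969.
Set U(68, m) = 3969 and solve.
With b = 68: (68 − 5)^2 = 3969, so (m − 3) = 3969/3969 = 1.
So m = 3 + 1 = 4.
Check: U(68, 4) = 3969.

m = 4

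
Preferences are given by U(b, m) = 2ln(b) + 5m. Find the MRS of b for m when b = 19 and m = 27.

MRS = 2/95

MU_b = 2/b, MU_m = 5.
MRS = 2/b ÷ 5.
At (19, 27): MRS = 2/95.
The indifference curve has slope −2/95 at this bundle.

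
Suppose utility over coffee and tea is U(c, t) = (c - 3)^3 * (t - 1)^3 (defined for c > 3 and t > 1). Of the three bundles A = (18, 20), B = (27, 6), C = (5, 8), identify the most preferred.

Bundle A

Evaluate utility at each bundle:
U(A) = 23149125.
U(B) = 1728000.
U(C) = 2744.
Highest utility is A, so A ≻ B ≻ C.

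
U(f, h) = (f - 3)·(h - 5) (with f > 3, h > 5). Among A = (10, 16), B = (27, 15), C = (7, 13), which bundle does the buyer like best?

Evaluate utility at each bundle:
U(A) = 77.
U(B) = 240.
U(C) = 32.
Highest utility is B, so B ≻ A ≻ C.

Bundle B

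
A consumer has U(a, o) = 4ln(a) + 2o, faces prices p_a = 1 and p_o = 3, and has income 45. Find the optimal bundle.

MU_a = 4/a, MU_o = 2.
MRS = 4/a ÷ 2.
Tangency: set MRS = p_a/p_o = 1/3.
MRS depends only on a: 2/a = 1/3 ⇒ a* = 2/(1/3) = 6.
From the budget, 3·o = 45 − 1·6 = 39, so o* = 13.

a* = 6, o* = 13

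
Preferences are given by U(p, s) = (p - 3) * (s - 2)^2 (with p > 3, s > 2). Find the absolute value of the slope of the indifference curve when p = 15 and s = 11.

MRS = 0.375

MU_p = (s−2)^2, MU_s = 2·(p−3)·(s−2).
MRS = (1/2)·(s−2)/(p−3).
At (15, 11): MRS = 0.375.
That is, one extra unit of p is worth 0.375 units of s at the margin.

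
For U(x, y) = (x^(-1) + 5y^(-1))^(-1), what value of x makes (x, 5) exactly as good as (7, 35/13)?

x = 1

U depends on (x, y) only through S = x^(-1) + 5y^(-1), so equal utility means equal S. At (7, 35/13): S = 2.
With y = 5: 5·5^(-1) = 1, so x^(-1) = 2 − 1 = 1.
Hence x = 1/1 = 1.
Check: U(1, 5) = 0.5.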